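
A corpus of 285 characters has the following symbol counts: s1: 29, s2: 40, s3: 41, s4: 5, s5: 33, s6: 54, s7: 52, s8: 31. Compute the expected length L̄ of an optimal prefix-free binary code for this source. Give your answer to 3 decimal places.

Probabilities are the counts divided by 285.
Repeatedly combine the two least-probable nodes; the expected code length is the sum of the merged weights.
merge 1/57 + 29/285 → 34/285
merge 31/285 + 11/95 → 64/285
merge 34/285 + 8/57 → 74/285
merge 41/285 + 52/285 → 31/95
merge 18/95 + 64/285 → 118/285
merge 74/285 + 31/95 → 167/285
merge 118/285 + 167/285 → 1
L = 34/285 + 64/285 + 74/285 + 31/95 + 118/285 + 167/285 + 1 = 167/57 ≈ 2.930 bits/symbol.

2.930 bits/symbol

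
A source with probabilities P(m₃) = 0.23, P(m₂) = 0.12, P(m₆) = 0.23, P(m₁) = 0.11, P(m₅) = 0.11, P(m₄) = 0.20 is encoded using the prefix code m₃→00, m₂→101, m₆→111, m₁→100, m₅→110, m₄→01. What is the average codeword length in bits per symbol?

2.57 bits/symbol

L̄ = Σ pᵢ·ℓᵢ = 0.23·2 + 0.12·3 + 0.23·3 + 0.11·3 + 0.11·3 + 0.20·2 = 2.57 bits/symbol.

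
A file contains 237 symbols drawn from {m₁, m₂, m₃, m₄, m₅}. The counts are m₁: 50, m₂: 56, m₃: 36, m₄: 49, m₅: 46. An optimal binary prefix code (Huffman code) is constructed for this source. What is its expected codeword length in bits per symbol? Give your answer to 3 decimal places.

2.346 bits/symbol

Probabilities are the counts divided by 237.
Repeatedly combine the two least-probable nodes; the expected code length is the sum of the merged weights.
merge 12/79 + 46/237 → 82/237
merge 49/237 + 50/237 → 33/79
merge 56/237 + 82/237 → 46/79
merge 33/79 + 46/79 → 1
L = 82/237 + 33/79 + 46/79 + 1 = 556/237 ≈ 2.346 bits/symbol.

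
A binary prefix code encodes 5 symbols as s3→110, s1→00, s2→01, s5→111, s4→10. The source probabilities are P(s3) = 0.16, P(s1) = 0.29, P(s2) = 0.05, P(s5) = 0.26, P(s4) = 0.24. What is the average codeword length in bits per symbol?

L̄ = Σ pᵢ·ℓᵢ = 0.16·3 + 0.29·2 + 0.05·2 + 0.26·3 + 0.24·2 = 2.42 bits/symbol.

2.42 bits/symbol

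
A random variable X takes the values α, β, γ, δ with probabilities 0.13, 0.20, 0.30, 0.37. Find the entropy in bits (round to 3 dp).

1.899 bits

H = −Σ pᵢ log₂ pᵢ.
−0.13·log₂(0.13) = 0.3826
−0.20·log₂(0.20) = 0.4644
−0.30·log₂(0.30) = 0.5211
−0.37·log₂(0.37) = 0.5307
Sum ≈ 1.8988 → 1.899 bits.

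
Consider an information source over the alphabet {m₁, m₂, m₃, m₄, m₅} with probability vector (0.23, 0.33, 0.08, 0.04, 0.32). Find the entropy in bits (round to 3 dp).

H = −Σ pᵢ log₂ pᵢ.
−0.23·log₂(0.23) = 0.4877
−0.33·log₂(0.33) = 0.5278
−0.08·log₂(0.08) = 0.2915
−0.04·log₂(0.04) = 0.1858
−0.32·log₂(0.32) = 0.5260
Sum ≈ 2.0188 → 2.019 bits.

2.019 bits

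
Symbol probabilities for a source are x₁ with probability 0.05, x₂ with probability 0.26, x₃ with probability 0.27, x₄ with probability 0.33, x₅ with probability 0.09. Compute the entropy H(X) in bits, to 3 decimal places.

H = −Σ pᵢ log₂ pᵢ.
−0.05·log₂(0.05) = 0.2161
−0.26·log₂(0.26) = 0.5053
−0.27·log₂(0.27) = 0.5100
−0.33·log₂(0.33) = 0.5278
−0.09·log₂(0.09) = 0.3127
Sum ≈ 2.0719 → 2.072 bits.

2.072 bits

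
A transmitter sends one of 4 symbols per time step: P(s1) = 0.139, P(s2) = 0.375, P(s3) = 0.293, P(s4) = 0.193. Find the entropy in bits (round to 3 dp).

H = −Σ pᵢ log₂ pᵢ.
−0.139·log₂(0.139) = 0.3957
−0.375·log₂(0.375) = 0.5306
−0.293·log₂(0.293) = 0.5189
−0.193·log₂(0.193) = 0.4581
Sum ≈ 1.9033 → 1.903 bits.

1.903 bits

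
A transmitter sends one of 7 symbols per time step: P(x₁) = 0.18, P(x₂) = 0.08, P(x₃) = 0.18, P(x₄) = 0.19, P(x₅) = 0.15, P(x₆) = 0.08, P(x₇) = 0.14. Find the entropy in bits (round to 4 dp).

H = −Σ pᵢ log₂ pᵢ.
−0.18·log₂(0.18) = 0.4453
−0.08·log₂(0.08) = 0.2915
−0.18·log₂(0.18) = 0.4453
−0.19·log₂(0.19) = 0.4552
−0.15·log₂(0.15) = 0.4105
−0.08·log₂(0.08) = 0.2915
−0.14·log₂(0.14) = 0.3971
Sum ≈ 2.7365 → 2.7365 bits.

2.7365 bits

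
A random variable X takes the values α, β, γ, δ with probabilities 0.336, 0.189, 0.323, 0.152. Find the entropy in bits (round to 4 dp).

1.9227 bits

H = −Σ pᵢ log₂ pᵢ.
−0.336·log₂(0.336) = 0.5287
−0.189·log₂(0.189) = 0.4543
−0.323·log₂(0.323) = 0.5266
−0.152·log₂(0.152) = 0.4131
Sum ≈ 1.9227 → 1.9227 bits.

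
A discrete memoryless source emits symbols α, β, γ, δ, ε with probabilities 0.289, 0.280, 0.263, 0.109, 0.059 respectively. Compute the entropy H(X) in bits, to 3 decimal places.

H = −Σ pᵢ log₂ pᵢ.
−0.289·log₂(0.289) = 0.5176
−0.280·log₂(0.280) = 0.5142
−0.263·log₂(0.263) = 0.5068
−0.109·log₂(0.109) = 0.3485
−0.059·log₂(0.059) = 0.2409
Sum ≈ 2.1280 → 2.128 bits.

2.128 bits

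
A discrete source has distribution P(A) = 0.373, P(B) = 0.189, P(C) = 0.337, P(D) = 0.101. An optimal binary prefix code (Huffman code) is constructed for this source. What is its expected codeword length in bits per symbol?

Repeatedly combine the two least-probable nodes; the expected code length is the sum of the merged weights.
merge 101/1000 + 189/1000 → 29/100
merge 29/100 + 337/1000 → 627/1000
merge 373/1000 + 627/1000 → 1
L = 29/100 + 627/1000 + 1 = 1917/1000 = 1.917 bits/symbol.

1.917 bits/symbol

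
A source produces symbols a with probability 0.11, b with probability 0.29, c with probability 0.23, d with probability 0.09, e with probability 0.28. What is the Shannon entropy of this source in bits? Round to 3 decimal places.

H = −Σ pᵢ log₂ pᵢ.
−0.11·log₂(0.11) = 0.3503
−0.29·log₂(0.29) = 0.5179
−0.23·log₂(0.23) = 0.4877
−0.09·log₂(0.09) = 0.3127
−0.28·log₂(0.28) = 0.5142
Sum ≈ 2.1827 → 2.183 bits.

2.183 bits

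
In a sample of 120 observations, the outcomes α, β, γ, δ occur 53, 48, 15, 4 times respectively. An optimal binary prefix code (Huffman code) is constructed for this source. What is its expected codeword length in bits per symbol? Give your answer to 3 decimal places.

1.717 bits/symbol

Probabilities are the counts divided by 120.
Repeatedly combine the two least-probable nodes; the expected code length is the sum of the merged weights.
merge 1/30 + 1/8 → 19/120
merge 19/120 + 2/5 → 67/120
merge 53/120 + 67/120 → 1
L = 19/120 + 67/120 + 1 = 103/60 ≈ 1.717 bits/symbol.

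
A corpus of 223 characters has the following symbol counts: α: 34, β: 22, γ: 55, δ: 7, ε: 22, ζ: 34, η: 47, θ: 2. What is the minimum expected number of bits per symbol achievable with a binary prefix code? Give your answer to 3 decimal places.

Probabilities are the counts divided by 223.
Repeatedly combine the two least-probable nodes; the expected code length is the sum of the merged weights.
merge 2/223 + 7/223 → 9/223
merge 9/223 + 22/223 → 31/223
merge 22/223 + 31/223 → 53/223
merge 34/223 + 34/223 → 68/223
merge 47/223 + 53/223 → 100/223
merge 55/223 + 68/223 → 123/223
merge 100/223 + 123/223 → 1
L = 9/223 + 31/223 + 53/223 + 68/223 + 100/223 + 123/223 + 1 = 607/223 ≈ 2.722 bits/symbol.

2.722 bits/symbol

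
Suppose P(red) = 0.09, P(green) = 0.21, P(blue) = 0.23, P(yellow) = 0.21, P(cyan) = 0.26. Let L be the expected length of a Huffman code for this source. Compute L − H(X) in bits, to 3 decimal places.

0.049 bits

Entropy H = −Σ p log₂ p ≈ 2.2513 bits.
Huffman merges: 9/100+21/100→3/10; 21/100+23/100→11/25; 13/50+3/10→14/25; 11/25+14/25→1. L = 23/10 ≈ 2.3000.
L − H = 2.3000 − 2.2513 = 0.049 bits.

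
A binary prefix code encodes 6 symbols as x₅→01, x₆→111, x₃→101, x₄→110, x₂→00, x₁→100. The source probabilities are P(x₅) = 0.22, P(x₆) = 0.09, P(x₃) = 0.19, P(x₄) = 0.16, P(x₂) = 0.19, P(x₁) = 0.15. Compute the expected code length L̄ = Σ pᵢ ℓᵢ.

2.59 bits/symbol

L̄ = Σ pᵢ·ℓᵢ = 0.22·2 + 0.09·3 + 0.19·3 + 0.16·3 + 0.19·2 + 0.15·3 = 2.59 bits/symbol.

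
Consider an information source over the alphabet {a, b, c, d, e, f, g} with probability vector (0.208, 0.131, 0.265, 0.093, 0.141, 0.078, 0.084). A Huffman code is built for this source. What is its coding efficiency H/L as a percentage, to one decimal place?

Entropy H = −Σ p log₂ p ≈ 2.6675 bits.
Huffman merges: 39/500+21/250→81/500; 93/1000+131/1000→28/125; 141/1000+81/500→303/1000; 26/125+28/125→54/125; 53/200+303/1000→71/125; 54/125+71/125→1. L = 2689/1000 ≈ 2.6890.
Efficiency = H/L = 2.6675/2.6890 = 99.2%.

99.2%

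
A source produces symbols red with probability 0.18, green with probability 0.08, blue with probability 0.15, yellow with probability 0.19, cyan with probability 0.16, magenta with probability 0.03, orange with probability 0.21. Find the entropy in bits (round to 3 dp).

H = −Σ pᵢ log₂ pᵢ.
−0.18·log₂(0.18) = 0.4453
−0.08·log₂(0.08) = 0.2915
−0.15·log₂(0.15) = 0.4105
−0.19·log₂(0.19) = 0.4552
−0.16·log₂(0.16) = 0.4230
−0.03·log₂(0.03) = 0.1518
−0.21·log₂(0.21) = 0.4728
Sum ≈ 2.6502 → 2.650 bits.

2.650 bits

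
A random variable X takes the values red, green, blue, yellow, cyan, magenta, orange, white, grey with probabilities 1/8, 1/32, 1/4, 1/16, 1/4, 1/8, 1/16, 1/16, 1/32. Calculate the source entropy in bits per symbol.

2.8125 bits

Each probability is a power of 1/2, so log₂(1/p) is an integer.
H = Σ p·log₂(1/p) = 1/8·3 + 1/32·5 + 1/4·2 + 1/16·4 + 1/4·2 + 1/8·3 + 1/16·4 + 1/16·4 + 1/32·5 = 2.8125 bits.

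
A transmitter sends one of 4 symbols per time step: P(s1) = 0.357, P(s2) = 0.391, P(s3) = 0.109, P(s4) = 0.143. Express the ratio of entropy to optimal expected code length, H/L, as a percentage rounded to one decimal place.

97.3%

Entropy H = −Σ p log₂ p ≈ 1.8100 bits.
Huffman merges: 109/1000+143/1000→63/250; 63/250+357/1000→609/1000; 391/1000+609/1000→1. L = 1861/1000 ≈ 1.8610.
Efficiency = H/L = 1.8100/1.8610 = 97.3%.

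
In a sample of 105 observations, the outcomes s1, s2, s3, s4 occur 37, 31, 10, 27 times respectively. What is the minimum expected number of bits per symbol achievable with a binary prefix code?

Probabilities are the counts divided by 105.
Repeatedly combine the two least-probable nodes; the expected code length is the sum of the merged weights.
merge 2/21 + 9/35 → 37/105
merge 31/105 + 37/105 → 68/105
merge 37/105 + 68/105 → 1
L = 37/105 + 68/105 + 1 = 2 bits/symbol.

2 bits/symbol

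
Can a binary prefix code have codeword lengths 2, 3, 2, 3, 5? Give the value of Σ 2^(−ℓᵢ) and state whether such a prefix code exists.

With common denominator 2^5 = 32: Σ 2^(−ℓᵢ) = 8/32 + 4/32 + 8/32 + 4/32 + 1/32 = 25/32 = 0.78125.
Kraft's inequality requires Σ ≤ 1; here Σ = 0.78125 ≤ 1, so such a prefix code exists.

0.78125; yes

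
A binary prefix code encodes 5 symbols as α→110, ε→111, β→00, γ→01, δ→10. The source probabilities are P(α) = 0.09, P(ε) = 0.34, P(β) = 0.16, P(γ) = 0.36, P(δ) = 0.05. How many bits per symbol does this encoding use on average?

L̄ = Σ pᵢ·ℓᵢ = 0.09·3 + 0.34·3 + 0.16·2 + 0.36·2 + 0.05·2 = 2.43 bits/symbol.

2.43 bits/symbol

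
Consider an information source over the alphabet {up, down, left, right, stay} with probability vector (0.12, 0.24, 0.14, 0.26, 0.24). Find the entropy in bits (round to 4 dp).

2.2577 bits

H = −Σ pᵢ log₂ pᵢ.
−0.12·log₂(0.12) = 0.3671
−0.24·log₂(0.24) = 0.4941
−0.14·log₂(0.14) = 0.3971
−0.26·log₂(0.26) = 0.5053
−0.24·log₂(0.24) = 0.4941
Sum ≈ 2.2577 → 2.2577 bits.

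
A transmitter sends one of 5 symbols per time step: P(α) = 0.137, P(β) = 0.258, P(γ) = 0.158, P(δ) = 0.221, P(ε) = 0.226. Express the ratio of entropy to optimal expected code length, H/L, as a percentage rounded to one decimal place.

99.5%

Entropy H = −Σ p log₂ p ≈ 2.2840 bits.
Huffman merges: 137/1000+79/500→59/200; 221/1000+113/500→447/1000; 129/500+59/200→553/1000; 447/1000+553/1000→1. L = 459/200 ≈ 2.2950.
Efficiency = H/L = 2.2840/2.2950 = 99.5%.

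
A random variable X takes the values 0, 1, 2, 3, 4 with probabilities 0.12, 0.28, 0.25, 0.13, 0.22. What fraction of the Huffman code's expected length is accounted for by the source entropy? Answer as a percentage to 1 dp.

Entropy H = −Σ p log₂ p ≈ 2.2445 bits.
Huffman merges: 3/25+13/100→1/4; 11/50+1/4→47/100; 1/4+7/25→53/100; 47/100+53/100→1. L = 9/4 ≈ 2.2500.
Efficiency = H/L = 2.2445/2.2500 = 99.8%.

99.8%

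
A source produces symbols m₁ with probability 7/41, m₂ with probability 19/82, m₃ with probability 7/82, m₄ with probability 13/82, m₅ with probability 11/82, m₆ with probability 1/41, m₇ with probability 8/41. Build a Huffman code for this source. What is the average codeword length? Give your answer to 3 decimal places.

2.683 bits/symbol

Repeatedly combine the two least-probable nodes; the expected code length is the sum of the merged weights.
merge 1/41 + 7/82 → 9/82
merge 9/82 + 11/82 → 10/41
merge 13/82 + 7/41 → 27/82
merge 8/41 + 19/82 → 35/82
merge 10/41 + 27/82 → 47/82
merge 35/82 + 47/82 → 1
L = 9/82 + 10/41 + 27/82 + 35/82 + 47/82 + 1 = 110/41 ≈ 2.683 bits/symbol.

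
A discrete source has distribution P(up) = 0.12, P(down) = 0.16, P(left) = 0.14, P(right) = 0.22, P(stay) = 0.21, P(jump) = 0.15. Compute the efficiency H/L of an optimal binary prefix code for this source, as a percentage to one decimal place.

Entropy H = −Σ p log₂ p ≈ 2.5511 bits.
Huffman merges: 3/25+7/50→13/50; 3/20+4/25→31/100; 21/100+11/50→43/100; 13/50+31/100→57/100; 43/100+57/100→1. L = 257/100 ≈ 2.5700.
Efficiency = H/L = 2.5511/2.5700 = 99.3%.

99.3%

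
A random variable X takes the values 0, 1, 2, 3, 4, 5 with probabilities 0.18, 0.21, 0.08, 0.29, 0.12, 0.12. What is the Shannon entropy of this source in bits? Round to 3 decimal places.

2.462 bits

H = −Σ pᵢ log₂ pᵢ.
−0.18·log₂(0.18) = 0.4453
−0.21·log₂(0.21) = 0.4728
−0.08·log₂(0.08) = 0.2915
−0.29·log₂(0.29) = 0.5179
−0.12·log₂(0.12) = 0.3671
−0.12·log₂(0.12) = 0.3671
Sum ≈ 2.4617 → 2.462 bits.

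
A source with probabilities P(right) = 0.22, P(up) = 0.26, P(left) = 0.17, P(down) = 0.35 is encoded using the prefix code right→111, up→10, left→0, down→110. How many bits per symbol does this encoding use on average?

2.4 bits/symbol

L̄ = Σ pᵢ·ℓᵢ = 0.22·3 + 0.26·2 + 0.17·1 + 0.35·3 = 2.4 bits/symbol.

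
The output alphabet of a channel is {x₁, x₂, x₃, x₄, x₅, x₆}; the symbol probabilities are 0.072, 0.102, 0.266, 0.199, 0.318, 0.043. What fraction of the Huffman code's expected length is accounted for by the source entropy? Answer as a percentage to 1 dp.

Entropy H = −Σ p log₂ p ≈ 2.3017 bits.
Huffman merges: 43/1000+9/125→23/200; 51/500+23/200→217/1000; 199/1000+217/1000→52/125; 133/500+159/500→73/125; 52/125+73/125→1. L = 583/250 ≈ 2.3320.
Efficiency = H/L = 2.3017/2.3320 = 98.7%.

98.7%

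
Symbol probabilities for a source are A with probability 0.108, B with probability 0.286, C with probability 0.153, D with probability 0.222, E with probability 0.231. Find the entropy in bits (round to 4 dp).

2.2480 bits

H = −Σ pᵢ log₂ pᵢ.
−0.108·log₂(0.108) = 0.3468
−0.286·log₂(0.286) = 0.5165
−0.153·log₂(0.153) = 0.4144
−0.222·log₂(0.222) = 0.4820
−0.231·log₂(0.231) = 0.4883
Sum ≈ 2.2480 → 2.2480 bits.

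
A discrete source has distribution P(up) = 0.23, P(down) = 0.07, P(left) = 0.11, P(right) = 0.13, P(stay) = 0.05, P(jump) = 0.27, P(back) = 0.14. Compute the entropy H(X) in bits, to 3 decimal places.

2.612 bits

H = −Σ pᵢ log₂ pᵢ.
−0.23·log₂(0.23) = 0.4877
−0.07·log₂(0.07) = 0.2686
−0.11·log₂(0.11) = 0.3503
−0.13·log₂(0.13) = 0.3826
−0.05·log₂(0.05) = 0.2161
−0.27·log₂(0.27) = 0.5100
−0.14·log₂(0.14) = 0.3971
Sum ≈ 2.6124 → 2.612 bits.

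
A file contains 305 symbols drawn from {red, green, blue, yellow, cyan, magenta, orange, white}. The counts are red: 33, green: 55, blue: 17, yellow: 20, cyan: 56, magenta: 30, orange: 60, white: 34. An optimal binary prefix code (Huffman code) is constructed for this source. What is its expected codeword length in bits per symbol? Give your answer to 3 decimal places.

Probabilities are the counts divided by 305.
Repeatedly combine the two least-probable nodes; the expected code length is the sum of the merged weights.
merge 17/305 + 4/61 → 37/305
merge 6/61 + 33/305 → 63/305
merge 34/305 + 37/305 → 71/305
merge 11/61 + 56/305 → 111/305
merge 12/61 + 63/305 → 123/305
merge 71/305 + 111/305 → 182/305
merge 123/305 + 182/305 → 1
L = 37/305 + 63/305 + 71/305 + 111/305 + 123/305 + 182/305 + 1 = 892/305 ≈ 2.925 bits/symbol.

2.925 bits/symbol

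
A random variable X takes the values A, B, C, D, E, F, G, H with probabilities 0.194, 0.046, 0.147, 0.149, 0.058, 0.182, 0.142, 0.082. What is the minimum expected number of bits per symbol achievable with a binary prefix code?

Repeatedly combine the two least-probable nodes; the expected code length is the sum of the merged weights.
merge 23/500 + 29/500 → 13/125
merge 41/500 + 13/125 → 93/500
merge 71/500 + 147/1000 → 289/1000
merge 149/1000 + 91/500 → 331/1000
merge 93/500 + 97/500 → 19/50
merge 289/1000 + 331/1000 → 31/50
merge 19/50 + 31/50 → 1
L = 13/125 + 93/500 + 289/1000 + 331/1000 + 19/50 + 31/50 + 1 = 291/100 = 2.91 bits/symbol.

2.91 bits/symbol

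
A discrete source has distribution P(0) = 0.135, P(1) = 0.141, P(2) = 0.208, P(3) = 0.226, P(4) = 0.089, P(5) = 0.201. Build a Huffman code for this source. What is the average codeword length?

2.566 bits/symbol

Repeatedly combine the two least-probable nodes; the expected code length is the sum of the merged weights.
merge 89/1000 + 27/200 → 28/125
merge 141/1000 + 201/1000 → 171/500
merge 26/125 + 28/125 → 54/125
merge 113/500 + 171/500 → 71/125
merge 54/125 + 71/125 → 1
L = 28/125 + 171/500 + 54/125 + 71/125 + 1 = 1283/500 = 2.566 bits/symbol.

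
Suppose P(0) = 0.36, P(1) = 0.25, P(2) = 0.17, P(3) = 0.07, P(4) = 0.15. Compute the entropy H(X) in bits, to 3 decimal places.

H = −Σ pᵢ log₂ pᵢ.
−0.36·log₂(0.36) = 0.5306
−0.25·log₂(0.25) = 0.5000
−0.17·log₂(0.17) = 0.4346
−0.07·log₂(0.07) = 0.2686
−0.15·log₂(0.15) = 0.4105
Sum ≈ 2.1443 → 2.144 bits.

2.144 bits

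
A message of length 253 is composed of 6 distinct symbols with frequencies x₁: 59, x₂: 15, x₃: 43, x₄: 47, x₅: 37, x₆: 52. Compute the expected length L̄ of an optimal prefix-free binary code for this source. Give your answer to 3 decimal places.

Probabilities are the counts divided by 253.
Repeatedly combine the two least-probable nodes; the expected code length is the sum of the merged weights.
merge 15/253 + 37/253 → 52/253
merge 43/253 + 47/253 → 90/253
merge 52/253 + 52/253 → 104/253
merge 59/253 + 90/253 → 149/253
merge 104/253 + 149/253 → 1
L = 52/253 + 90/253 + 104/253 + 149/253 + 1 = 648/253 ≈ 2.561 bits/symbol.

2.561 bits/symbol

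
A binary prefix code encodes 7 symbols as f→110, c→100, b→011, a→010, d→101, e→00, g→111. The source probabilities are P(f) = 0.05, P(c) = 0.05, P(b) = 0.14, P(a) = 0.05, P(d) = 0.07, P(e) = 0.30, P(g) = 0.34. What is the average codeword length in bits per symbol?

L̄ = Σ pᵢ·ℓᵢ = 0.05·3 + 0.05·3 + 0.14·3 + 0.05·3 + 0.07·3 + 0.30·2 + 0.34·3 = 2.7 bits/symbol.

2.7 bits/symbol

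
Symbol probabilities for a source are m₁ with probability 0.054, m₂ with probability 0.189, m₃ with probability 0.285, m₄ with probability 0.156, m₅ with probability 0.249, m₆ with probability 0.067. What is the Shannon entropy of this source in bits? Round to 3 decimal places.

H = −Σ pᵢ log₂ pᵢ.
−0.054·log₂(0.054) = 0.2274
−0.189·log₂(0.189) = 0.4543
−0.285·log₂(0.285) = 0.5161
−0.156·log₂(0.156) = 0.4181
−0.249·log₂(0.249) = 0.4994
−0.067·log₂(0.067) = 0.2613
Sum ≈ 2.3766 → 2.377 bits.

2.377 bits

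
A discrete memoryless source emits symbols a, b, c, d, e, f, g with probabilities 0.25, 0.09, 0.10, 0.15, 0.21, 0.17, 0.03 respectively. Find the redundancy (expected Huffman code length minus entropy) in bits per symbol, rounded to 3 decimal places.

0.045 bits

Entropy H = −Σ p log₂ p ≈ 2.6146 bits.
Huffman merges: 3/100+9/100→3/25; 1/10+3/25→11/50; 3/20+17/100→8/25; 21/100+11/50→43/100; 1/4+8/25→57/100; 43/100+57/100→1. L = 133/50 ≈ 2.6600.
L − H = 2.6600 − 2.6146 = 0.045 bits.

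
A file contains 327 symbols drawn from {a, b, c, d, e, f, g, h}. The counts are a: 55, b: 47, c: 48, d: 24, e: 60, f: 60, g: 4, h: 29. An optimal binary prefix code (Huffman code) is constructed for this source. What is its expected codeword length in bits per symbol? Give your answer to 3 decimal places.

Probabilities are the counts divided by 327.
Repeatedly combine the two least-probable nodes; the expected code length is the sum of the merged weights.
merge 4/327 + 8/109 → 28/327
merge 28/327 + 29/327 → 19/109
merge 47/327 + 16/109 → 95/327
merge 55/327 + 19/109 → 112/327
merge 20/109 + 20/109 → 40/109
merge 95/327 + 112/327 → 69/109
merge 40/109 + 69/109 → 1
L = 28/327 + 19/109 + 95/327 + 112/327 + 40/109 + 69/109 + 1 = 946/327 ≈ 2.893 bits/symbol.

2.893 bits/symbol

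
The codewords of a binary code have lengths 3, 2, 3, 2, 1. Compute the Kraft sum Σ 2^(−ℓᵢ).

With common denominator 2^3 = 8: Σ 2^(−ℓᵢ) = 1/8 + 2/8 + 1/8 + 2/8 + 4/8 = 10/8 = 1.25.

1.25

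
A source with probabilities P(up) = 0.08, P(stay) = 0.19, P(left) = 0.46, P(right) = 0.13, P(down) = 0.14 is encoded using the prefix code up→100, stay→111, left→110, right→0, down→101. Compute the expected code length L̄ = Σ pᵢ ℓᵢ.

2.74 bits/symbol

L̄ = Σ pᵢ·ℓᵢ = 0.08·3 + 0.19·3 + 0.46·3 + 0.13·1 + 0.14·3 = 2.74 bits/symbol.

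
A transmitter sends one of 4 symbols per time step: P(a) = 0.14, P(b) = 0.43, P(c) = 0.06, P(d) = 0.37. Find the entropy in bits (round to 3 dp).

H = −Σ pᵢ log₂ pᵢ.
−0.14·log₂(0.14) = 0.3971
−0.43·log₂(0.43) = 0.5236
−0.06·log₂(0.06) = 0.2435
−0.37·log₂(0.37) = 0.5307
Sum ≈ 1.6949 → 1.695 bits.

1.695 bits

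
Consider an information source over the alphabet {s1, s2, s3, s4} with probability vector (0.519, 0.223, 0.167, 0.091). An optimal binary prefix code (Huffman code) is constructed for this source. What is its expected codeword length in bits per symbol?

Repeatedly combine the two least-probable nodes; the expected code length is the sum of the merged weights.
merge 91/1000 + 167/1000 → 129/500
merge 223/1000 + 129/500 → 481/1000
merge 481/1000 + 519/1000 → 1
L = 129/500 + 481/1000 + 1 = 1739/1000 = 1.739 bits/symbol.

1.739 bits/symbol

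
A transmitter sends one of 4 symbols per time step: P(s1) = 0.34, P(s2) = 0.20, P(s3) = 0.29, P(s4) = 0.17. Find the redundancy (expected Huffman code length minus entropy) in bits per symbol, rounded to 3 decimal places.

Entropy H = −Σ p log₂ p ≈ 1.9461 bits.
Huffman merges: 17/100+1/5→37/100; 29/100+17/50→63/100; 37/100+63/100→1. L = 2 ≈ 2.0000.
L − H = 2.0000 − 1.9461 = 0.054 bits.

0.054 bits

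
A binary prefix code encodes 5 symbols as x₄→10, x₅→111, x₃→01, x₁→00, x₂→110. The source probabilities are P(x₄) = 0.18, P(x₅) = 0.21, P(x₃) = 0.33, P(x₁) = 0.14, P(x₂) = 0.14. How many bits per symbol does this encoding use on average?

2.35 bits/symbol

L̄ = Σ pᵢ·ℓᵢ = 0.18·2 + 0.21·3 + 0.33·2 + 0.14·2 + 0.14·3 = 2.35 bits/symbol.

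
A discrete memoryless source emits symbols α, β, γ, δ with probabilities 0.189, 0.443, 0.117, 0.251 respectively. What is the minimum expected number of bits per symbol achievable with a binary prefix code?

Repeatedly combine the two least-probable nodes; the expected code length is the sum of the merged weights.
merge 117/1000 + 189/1000 → 153/500
merge 251/1000 + 153/500 → 557/1000
merge 443/1000 + 557/1000 → 1
L = 153/500 + 557/1000 + 1 = 1863/1000 = 1.863 bits/symbol.

1.863 bits/symbol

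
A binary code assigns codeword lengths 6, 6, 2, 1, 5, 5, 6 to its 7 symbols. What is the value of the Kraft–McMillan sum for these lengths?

0.859375

With common denominator 2^6 = 64: Σ 2^(−ℓᵢ) = 1/64 + 1/64 + 16/64 + 32/64 + 2/64 + 2/64 + 1/64 = 55/64 = 0.859375.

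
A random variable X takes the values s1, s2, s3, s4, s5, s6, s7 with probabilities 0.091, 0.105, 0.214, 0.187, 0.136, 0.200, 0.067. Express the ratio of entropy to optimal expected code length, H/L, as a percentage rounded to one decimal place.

Entropy H = −Σ p log₂ p ≈ 2.7015 bits.
Huffman merges: 67/1000+91/1000→79/500; 21/200+17/125→241/1000; 79/500+187/1000→69/200; 1/5+107/500→207/500; 241/1000+69/200→293/500; 207/500+293/500→1. L = 343/125 ≈ 2.7440.
Efficiency = H/L = 2.7015/2.7440 = 98.5%.

98.5%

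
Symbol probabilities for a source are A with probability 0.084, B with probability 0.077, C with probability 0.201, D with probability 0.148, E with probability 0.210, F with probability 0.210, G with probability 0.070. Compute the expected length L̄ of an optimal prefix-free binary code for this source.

Repeatedly combine the two least-probable nodes; the expected code length is the sum of the merged weights.
merge 7/100 + 77/1000 → 147/1000
merge 21/250 + 147/1000 → 231/1000
merge 37/250 + 201/1000 → 349/1000
merge 21/100 + 21/100 → 21/50
merge 231/1000 + 349/1000 → 29/50
merge 21/50 + 29/50 → 1
L = 147/1000 + 231/1000 + 349/1000 + 21/50 + 29/50 + 1 = 2727/1000 = 2.727 bits/symbol.

2.727 bits/symbol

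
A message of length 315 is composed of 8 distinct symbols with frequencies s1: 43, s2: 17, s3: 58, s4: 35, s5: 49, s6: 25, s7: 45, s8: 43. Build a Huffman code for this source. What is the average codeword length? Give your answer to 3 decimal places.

Probabilities are the counts divided by 315.
Repeatedly combine the two least-probable nodes; the expected code length is the sum of the merged weights.
merge 17/315 + 5/63 → 2/15
merge 1/9 + 2/15 → 11/45
merge 43/315 + 43/315 → 86/315
merge 1/7 + 7/45 → 94/315
merge 58/315 + 11/45 → 3/7
merge 86/315 + 94/315 → 4/7
merge 3/7 + 4/7 → 1
L = 2/15 + 11/45 + 86/315 + 94/315 + 3/7 + 4/7 + 1 = 929/315 ≈ 2.949 bits/symbol.

2.949 bits/symbol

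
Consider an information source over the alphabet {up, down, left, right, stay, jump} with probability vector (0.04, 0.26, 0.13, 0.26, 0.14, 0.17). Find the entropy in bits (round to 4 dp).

H = −Σ pᵢ log₂ pᵢ.
−0.04·log₂(0.04) = 0.1858
−0.26·log₂(0.26) = 0.5053
−0.13·log₂(0.13) = 0.3826
−0.26·log₂(0.26) = 0.5053
−0.14·log₂(0.14) = 0.3971
−0.17·log₂(0.17) = 0.4346
Sum ≈ 2.4107 → 2.4107 bits.

2.4107 bits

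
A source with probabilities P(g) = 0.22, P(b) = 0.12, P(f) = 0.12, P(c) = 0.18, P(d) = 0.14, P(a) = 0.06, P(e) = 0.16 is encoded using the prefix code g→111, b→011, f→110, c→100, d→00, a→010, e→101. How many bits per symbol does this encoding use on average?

2.86 bits/symbol

L̄ = Σ pᵢ·ℓᵢ = 0.22·3 + 0.12·3 + 0.12·3 + 0.18·3 + 0.14·2 + 0.06·3 + 0.16·3 = 2.86 bits/symbol.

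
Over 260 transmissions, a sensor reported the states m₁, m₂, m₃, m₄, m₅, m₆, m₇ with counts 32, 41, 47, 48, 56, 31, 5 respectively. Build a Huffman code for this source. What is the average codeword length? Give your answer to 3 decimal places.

2.738 bits/symbol

Probabilities are the counts divided by 260.
Repeatedly combine the two least-probable nodes; the expected code length is the sum of the merged weights.
merge 1/52 + 31/260 → 9/65
merge 8/65 + 9/65 → 17/65
merge 41/260 + 47/260 → 22/65
merge 12/65 + 14/65 → 2/5
merge 17/65 + 22/65 → 3/5
merge 2/5 + 3/5 → 1
L = 9/65 + 17/65 + 22/65 + 2/5 + 3/5 + 1 = 178/65 ≈ 2.738 bits/symbol.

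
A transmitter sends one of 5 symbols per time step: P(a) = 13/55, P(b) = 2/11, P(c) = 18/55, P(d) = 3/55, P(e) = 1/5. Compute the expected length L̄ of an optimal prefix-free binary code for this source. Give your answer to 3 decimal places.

Repeatedly combine the two least-probable nodes; the expected code length is the sum of the merged weights.
merge 3/55 + 2/11 → 13/55
merge 1/5 + 13/55 → 24/55
merge 13/55 + 18/55 → 31/55
merge 24/55 + 31/55 → 1
L = 13/55 + 24/55 + 31/55 + 1 = 123/55 ≈ 2.236 bits/symbol.

2.236 bits/symbol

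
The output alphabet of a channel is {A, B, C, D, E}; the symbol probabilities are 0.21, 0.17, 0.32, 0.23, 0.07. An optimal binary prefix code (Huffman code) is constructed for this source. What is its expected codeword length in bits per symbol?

2.24 bits/symbol

Repeatedly combine the two least-probable nodes; the expected code length is the sum of the merged weights.
merge 7/100 + 17/100 → 6/25
merge 21/100 + 23/100 → 11/25
merge 6/25 + 8/25 → 14/25
merge 11/25 + 14/25 → 1
L = 6/25 + 11/25 + 14/25 + 1 = 56/25 = 2.24 bits/symbol.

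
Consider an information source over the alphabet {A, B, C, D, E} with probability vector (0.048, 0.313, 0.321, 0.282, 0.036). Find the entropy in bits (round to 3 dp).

H = −Σ pᵢ log₂ pᵢ.
−0.048·log₂(0.048) = 0.2103
−0.313·log₂(0.313) = 0.5245
−0.321·log₂(0.321) = 0.5262
−0.282·log₂(0.282) = 0.5150
−0.036·log₂(0.036) = 0.1727
Sum ≈ 1.9487 → 1.949 bits.

1.949 bits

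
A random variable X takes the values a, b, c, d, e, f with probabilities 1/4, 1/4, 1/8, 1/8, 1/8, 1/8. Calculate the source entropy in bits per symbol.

Each probability is a power of 1/2, so log₂(1/p) is an integer.
H = Σ p·log₂(1/p) = 1/4·2 + 1/4·2 + 1/8·3 + 1/8·3 + 1/8·3 + 1/8·3 = 2.5 bits.

2.5 bits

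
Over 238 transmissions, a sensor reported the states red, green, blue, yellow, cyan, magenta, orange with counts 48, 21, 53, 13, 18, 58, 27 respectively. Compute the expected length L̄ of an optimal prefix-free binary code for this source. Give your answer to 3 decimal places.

Probabilities are the counts divided by 238.
Repeatedly combine the two least-probable nodes; the expected code length is the sum of the merged weights.
merge 13/238 + 9/119 → 31/238
merge 3/34 + 27/238 → 24/119
merge 31/238 + 24/119 → 79/238
merge 24/119 + 53/238 → 101/238
merge 29/119 + 79/238 → 137/238
merge 101/238 + 137/238 → 1
L = 31/238 + 24/119 + 79/238 + 101/238 + 137/238 + 1 = 317/119 ≈ 2.664 bits/symbol.

2.664 bits/symbol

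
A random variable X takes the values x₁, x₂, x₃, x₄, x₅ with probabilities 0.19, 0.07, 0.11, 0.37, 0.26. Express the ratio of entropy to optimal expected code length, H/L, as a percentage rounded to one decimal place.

Entropy H = −Σ p log₂ p ≈ 2.1101 bits.
Huffman merges: 7/100+11/100→9/50; 9/50+19/100→37/100; 13/50+37/100→63/100; 37/100+63/100→1. L = 109/50 ≈ 2.1800.
Efficiency = H/L = 2.1101/2.1800 = 96.8%.

96.8%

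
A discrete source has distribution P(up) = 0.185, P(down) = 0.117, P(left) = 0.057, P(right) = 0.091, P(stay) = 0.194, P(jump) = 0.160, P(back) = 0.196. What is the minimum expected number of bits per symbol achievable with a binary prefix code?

Repeatedly combine the two least-probable nodes; the expected code length is the sum of the merged weights.
merge 57/1000 + 91/1000 → 37/250
merge 117/1000 + 37/250 → 53/200
merge 4/25 + 37/200 → 69/200
merge 97/500 + 49/250 → 39/100
merge 53/200 + 69/200 → 61/100
merge 39/100 + 61/100 → 1
L = 37/250 + 53/200 + 69/200 + 39/100 + 61/100 + 1 = 1379/500 = 2.758 bits/symbol.

2.758 bits/symbol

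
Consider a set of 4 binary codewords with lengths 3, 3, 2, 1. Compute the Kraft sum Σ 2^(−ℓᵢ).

1

With common denominator 2^3 = 8: Σ 2^(−ℓᵢ) = 1/8 + 1/8 + 2/8 + 4/8 = 8/8 = 1.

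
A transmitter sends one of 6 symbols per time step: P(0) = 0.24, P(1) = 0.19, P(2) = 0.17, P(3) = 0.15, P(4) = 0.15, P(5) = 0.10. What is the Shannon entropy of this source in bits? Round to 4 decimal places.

H = −Σ pᵢ log₂ pᵢ.
−0.24·log₂(0.24) = 0.4941
−0.19·log₂(0.19) = 0.4552
−0.17·log₂(0.17) = 0.4346
−0.15·log₂(0.15) = 0.4105
−0.15·log₂(0.15) = 0.4105
−0.10·log₂(0.10) = 0.3322
Sum ≈ 2.5372 → 2.5372 bits.

2.5372 bits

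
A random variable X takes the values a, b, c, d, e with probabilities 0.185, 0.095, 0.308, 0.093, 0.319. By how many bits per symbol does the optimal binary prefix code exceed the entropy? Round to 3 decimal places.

Entropy H = −Σ p log₂ p ≈ 2.1408 bits.
Huffman merges: 93/1000+19/200→47/250; 37/200+47/250→373/1000; 77/250+319/1000→627/1000; 373/1000+627/1000→1. L = 547/250 ≈ 2.1880.
L − H = 2.1880 − 2.1408 = 0.047 bits.

0.047 bits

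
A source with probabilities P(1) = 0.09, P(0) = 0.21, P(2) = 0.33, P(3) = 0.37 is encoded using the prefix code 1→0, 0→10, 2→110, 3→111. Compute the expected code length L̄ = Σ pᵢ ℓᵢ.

L̄ = Σ pᵢ·ℓᵢ = 0.09·1 + 0.21·2 + 0.33·3 + 0.37·3 = 2.61 bits/symbol.

2.61 bits/symbol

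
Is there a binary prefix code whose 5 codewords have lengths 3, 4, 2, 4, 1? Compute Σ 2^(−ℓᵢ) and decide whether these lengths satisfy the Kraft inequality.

With common denominator 2^4 = 16: Σ 2^(−ℓᵢ) = 2/16 + 1/16 + 4/16 + 1/16 + 8/16 = 16/16 = 1.
Kraft's inequality requires Σ ≤ 1; here Σ = 1 ≤ 1, so such a prefix code exists.

1; yes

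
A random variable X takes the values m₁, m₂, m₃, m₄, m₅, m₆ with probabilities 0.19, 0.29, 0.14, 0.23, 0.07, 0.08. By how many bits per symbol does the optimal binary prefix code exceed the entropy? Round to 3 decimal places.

Entropy H = −Σ p log₂ p ≈ 2.4180 bits.
Huffman merges: 7/100+2/25→3/20; 7/50+3/20→29/100; 19/100+23/100→21/50; 29/100+29/100→29/50; 21/50+29/50→1. L = 61/25 ≈ 2.4400.
L − H = 2.4400 − 2.4180 = 0.022 bits.

0.022 bits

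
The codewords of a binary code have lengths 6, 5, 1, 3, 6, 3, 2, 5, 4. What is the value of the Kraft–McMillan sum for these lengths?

With common denominator 2^6 = 64: Σ 2^(−ℓᵢ) = 1/64 + 2/64 + 32/64 + 8/64 + 1/64 + 8/64 + 16/64 + 2/64 + 4/64 = 74/64 = 1.15625.

1.15625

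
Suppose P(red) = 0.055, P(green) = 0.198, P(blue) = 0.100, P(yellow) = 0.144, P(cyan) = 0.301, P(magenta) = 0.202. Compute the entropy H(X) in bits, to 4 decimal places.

2.4151 bits

H = −Σ pᵢ log₂ pᵢ.
−0.055·log₂(0.055) = 0.2301
−0.198·log₂(0.198) = 0.4626
−0.100·log₂(0.100) = 0.3322
−0.144·log₂(0.144) = 0.4026
−0.301·log₂(0.301) = 0.5214
−0.202·log₂(0.202) = 0.4661
Sum ≈ 2.4151 → 2.4151 bits.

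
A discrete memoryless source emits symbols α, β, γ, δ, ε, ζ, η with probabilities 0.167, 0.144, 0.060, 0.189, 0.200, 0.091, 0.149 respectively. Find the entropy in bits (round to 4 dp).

2.7199 bits

H = −Σ pᵢ log₂ pᵢ.
−0.167·log₂(0.167) = 0.4312
−0.144·log₂(0.144) = 0.4026
−0.060·log₂(0.060) = 0.2435
−0.189·log₂(0.189) = 0.4543
−0.200·log₂(0.200) = 0.4644
−0.091·log₂(0.091) = 0.3147
−0.149·log₂(0.149) = 0.4092
Sum ≈ 2.7199 → 2.7199 bits.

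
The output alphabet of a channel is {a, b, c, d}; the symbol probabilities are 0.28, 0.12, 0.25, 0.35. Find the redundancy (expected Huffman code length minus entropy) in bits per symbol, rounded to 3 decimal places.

0.089 bits

Entropy H = −Σ p log₂ p ≈ 1.9114 bits.
Huffman merges: 3/25+1/4→37/100; 7/25+7/20→63/100; 37/100+63/100→1. L = 2 ≈ 2.0000.
L − H = 2.0000 − 1.9114 = 0.089 bits.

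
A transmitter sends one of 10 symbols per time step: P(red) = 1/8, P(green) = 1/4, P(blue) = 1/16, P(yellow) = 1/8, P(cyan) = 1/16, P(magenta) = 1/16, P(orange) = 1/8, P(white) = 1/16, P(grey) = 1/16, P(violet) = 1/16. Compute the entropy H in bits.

3.125 bits

Each probability is a power of 1/2, so log₂(1/p) is an integer.
H = Σ p·log₂(1/p) = 1/8·3 + 1/4·2 + 1/16·4 + 1/8·3 + 1/16·4 + 1/16·4 + 1/8·3 + 1/16·4 + 1/16·4 + 1/16·4 = 3.125 bits.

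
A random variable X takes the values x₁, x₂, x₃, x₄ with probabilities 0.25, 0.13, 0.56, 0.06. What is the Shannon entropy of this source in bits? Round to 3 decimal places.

H = −Σ pᵢ log₂ pᵢ.
−0.25·log₂(0.25) = 0.5000
−0.13·log₂(0.13) = 0.3826
−0.56·log₂(0.56) = 0.4684
−0.06·log₂(0.06) = 0.2435
Sum ≈ 1.5946 → 1.595 bits.

1.595 bits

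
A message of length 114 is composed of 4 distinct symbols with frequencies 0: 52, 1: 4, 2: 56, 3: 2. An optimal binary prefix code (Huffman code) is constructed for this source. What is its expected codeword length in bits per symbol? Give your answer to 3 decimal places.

Probabilities are the counts divided by 114.
Repeatedly combine the two least-probable nodes; the expected code length is the sum of the merged weights.
merge 1/57 + 2/57 → 1/19
merge 1/19 + 26/57 → 29/57
merge 28/57 + 29/57 → 1
L = 1/19 + 29/57 + 1 = 89/57 ≈ 1.561 bits/symbol.

1.561 bits/symbol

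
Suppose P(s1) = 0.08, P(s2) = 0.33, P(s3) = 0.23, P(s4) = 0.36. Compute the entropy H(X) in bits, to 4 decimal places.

1.8376 bits

H = −Σ pᵢ log₂ pᵢ.
−0.08·log₂(0.08) = 0.2915
−0.33·log₂(0.33) = 0.5278
−0.23·log₂(0.23) = 0.4877
−0.36·log₂(0.36) = 0.5306
Sum ≈ 1.8376 → 1.8376 bits.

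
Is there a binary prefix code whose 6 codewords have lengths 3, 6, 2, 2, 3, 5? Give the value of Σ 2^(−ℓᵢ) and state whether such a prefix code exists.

With common denominator 2^6 = 64: Σ 2^(−ℓᵢ) = 8/64 + 1/64 + 16/64 + 16/64 + 8/64 + 2/64 = 51/64 = 0.796875.
Kraft's inequality requires Σ ≤ 1; here Σ = 0.796875 ≤ 1, so such a prefix code exists.

0.796875; yes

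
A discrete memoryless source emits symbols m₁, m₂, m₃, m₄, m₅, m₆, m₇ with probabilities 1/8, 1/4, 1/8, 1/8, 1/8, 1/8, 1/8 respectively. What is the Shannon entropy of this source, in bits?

Each probability is a power of 1/2, so log₂(1/p) is an integer.
H = Σ p·log₂(1/p) = 1/8·3 + 1/4·2 + 1/8·3 + 1/8·3 + 1/8·3 + 1/8·3 + 1/8·3 = 2.75 bits.

2.75 bits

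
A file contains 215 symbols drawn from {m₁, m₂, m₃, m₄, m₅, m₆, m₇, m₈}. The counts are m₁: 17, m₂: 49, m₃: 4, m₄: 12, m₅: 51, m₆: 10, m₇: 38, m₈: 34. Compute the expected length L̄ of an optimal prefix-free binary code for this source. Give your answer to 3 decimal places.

2.721 bits/symbol

Probabilities are the counts divided by 215.
Repeatedly combine the two least-probable nodes; the expected code length is the sum of the merged weights.
merge 4/215 + 2/43 → 14/215
merge 12/215 + 14/215 → 26/215
merge 17/215 + 26/215 → 1/5
merge 34/215 + 38/215 → 72/215
merge 1/5 + 49/215 → 92/215
merge 51/215 + 72/215 → 123/215
merge 92/215 + 123/215 → 1
L = 14/215 + 26/215 + 1/5 + 72/215 + 92/215 + 123/215 + 1 = 117/43 ≈ 2.721 bits/symbol.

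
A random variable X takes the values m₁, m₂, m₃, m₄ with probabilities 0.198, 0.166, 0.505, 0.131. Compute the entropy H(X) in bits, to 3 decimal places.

H = −Σ pᵢ log₂ pᵢ.
−0.198·log₂(0.198) = 0.4626
−0.166·log₂(0.166) = 0.4301
−0.505·log₂(0.505) = 0.4978
−0.131·log₂(0.131) = 0.3841
Sum ≈ 1.7746 → 1.775 bits.

1.775 bits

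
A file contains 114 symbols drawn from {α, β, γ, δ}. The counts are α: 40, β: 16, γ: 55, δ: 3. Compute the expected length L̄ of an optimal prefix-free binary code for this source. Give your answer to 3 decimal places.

1.684 bits/symbol

Probabilities are the counts divided by 114.
Repeatedly combine the two least-probable nodes; the expected code length is the sum of the merged weights.
merge 1/38 + 8/57 → 1/6
merge 1/6 + 20/57 → 59/114
merge 55/114 + 59/114 → 1
L = 1/6 + 59/114 + 1 = 32/19 ≈ 1.684 bits/symbol.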